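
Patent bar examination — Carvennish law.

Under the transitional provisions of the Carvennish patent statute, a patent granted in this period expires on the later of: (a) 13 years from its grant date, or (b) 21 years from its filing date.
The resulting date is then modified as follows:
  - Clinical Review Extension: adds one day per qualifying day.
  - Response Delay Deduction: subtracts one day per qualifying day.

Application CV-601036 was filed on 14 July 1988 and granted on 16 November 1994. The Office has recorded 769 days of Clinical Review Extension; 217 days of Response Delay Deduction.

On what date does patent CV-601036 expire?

January 17, 2011

(a) grant + 13 years → 16 November 2007.
(b) filing + 21 years → 14 July 2009.
Later of the two: 14 July 2009.
Clinical Review Extension: +769 days → 22 August 2011.
Response Delay Deduction: −217 days → 17 January 2011.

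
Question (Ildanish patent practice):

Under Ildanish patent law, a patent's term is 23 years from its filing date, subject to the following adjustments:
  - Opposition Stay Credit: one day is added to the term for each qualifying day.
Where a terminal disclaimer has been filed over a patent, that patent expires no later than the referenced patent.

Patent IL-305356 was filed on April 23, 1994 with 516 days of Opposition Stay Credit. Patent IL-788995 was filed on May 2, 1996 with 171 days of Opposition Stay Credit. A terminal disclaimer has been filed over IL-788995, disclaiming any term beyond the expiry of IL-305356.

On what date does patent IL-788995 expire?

2018-09-21

Natural term of IL-788995:
  Base: filing + 23 years → 2 May 2019.
  Opposition Stay Credit: +171 days → 20 October 2019.
Expiry of referenced patent IL-305356:
  Base: filing + 23 years → 23 April 2017.
  Opposition Stay Credit: +516 days → 21 September 2018.
Terminal disclaimer: IL-788995 expires on the earlier of 20 October 2019 and 21 September 2018.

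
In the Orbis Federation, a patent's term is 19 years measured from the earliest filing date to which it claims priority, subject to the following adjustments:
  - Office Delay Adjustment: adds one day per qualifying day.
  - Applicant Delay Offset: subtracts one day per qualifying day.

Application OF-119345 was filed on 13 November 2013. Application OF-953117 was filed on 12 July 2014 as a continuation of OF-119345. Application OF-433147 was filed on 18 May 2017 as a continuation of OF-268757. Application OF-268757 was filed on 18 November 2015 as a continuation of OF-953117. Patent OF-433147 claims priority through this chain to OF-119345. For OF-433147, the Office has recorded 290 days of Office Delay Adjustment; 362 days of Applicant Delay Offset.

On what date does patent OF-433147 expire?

Earliest priority filing: 13 November 2013.
Base term: 13 November 2013 + 19 years → 13 November 2032.
Office Delay Adjustment: +290 days → 30 August 2033.
Applicant Delay Offset: −362 days → 2 September 2032.

September 2, 2032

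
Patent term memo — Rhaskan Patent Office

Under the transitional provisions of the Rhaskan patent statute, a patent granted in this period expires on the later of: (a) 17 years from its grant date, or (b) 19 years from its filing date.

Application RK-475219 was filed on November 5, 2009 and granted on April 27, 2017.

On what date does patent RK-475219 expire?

(a) grant + 17 years → 27 April 2034.
(b) filing + 19 years → 5 November 2028.
Later of the two: 27 April 2034.

April 27, 2034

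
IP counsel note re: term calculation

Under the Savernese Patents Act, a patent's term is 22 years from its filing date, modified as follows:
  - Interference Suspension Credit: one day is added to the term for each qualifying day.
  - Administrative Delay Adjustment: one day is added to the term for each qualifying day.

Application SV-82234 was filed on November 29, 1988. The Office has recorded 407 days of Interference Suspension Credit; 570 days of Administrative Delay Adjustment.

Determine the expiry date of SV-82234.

August 2, 2013

Base term: filing date + 22 years → 29 November 2010.
Interference Suspension Credit: +407 days → 10 January 2012.
Administrative Delay Adjustment: +570 days → 2 August 2013.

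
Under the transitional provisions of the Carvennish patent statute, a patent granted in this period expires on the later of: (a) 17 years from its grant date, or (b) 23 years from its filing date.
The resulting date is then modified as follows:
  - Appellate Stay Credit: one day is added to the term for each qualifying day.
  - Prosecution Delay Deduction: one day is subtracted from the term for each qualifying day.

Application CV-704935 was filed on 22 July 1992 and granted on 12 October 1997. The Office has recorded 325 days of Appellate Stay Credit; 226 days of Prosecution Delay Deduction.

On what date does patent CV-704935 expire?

(a) grant + 17 years → 12 October 2014.
(b) filing + 23 years → 22 July 2015.
Later of the two: 22 July 2015.
Appellate Stay Credit: +325 days → 11 June 2016.
Prosecution Delay Deduction: −226 days → 29 October 2015.

2015-10-29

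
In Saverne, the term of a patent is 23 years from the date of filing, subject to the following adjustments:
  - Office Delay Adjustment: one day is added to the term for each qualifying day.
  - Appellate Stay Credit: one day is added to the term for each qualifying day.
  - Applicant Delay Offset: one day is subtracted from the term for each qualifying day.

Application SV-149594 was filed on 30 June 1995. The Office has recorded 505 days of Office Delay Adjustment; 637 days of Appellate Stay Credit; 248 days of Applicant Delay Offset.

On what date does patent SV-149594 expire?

Base term: filing date + 23 years → 30 June 2018.
Office Delay Adjustment: +505 days → 17 November 2019.
Appellate Stay Credit: +637 days → 15 August 2021.
Applicant Delay Offset: −248 days → 10 December 2020.

December 10, 2020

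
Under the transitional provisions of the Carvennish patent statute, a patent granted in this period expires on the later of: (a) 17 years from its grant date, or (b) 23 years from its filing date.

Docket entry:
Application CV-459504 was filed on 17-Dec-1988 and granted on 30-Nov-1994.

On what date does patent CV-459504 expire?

(a) grant + 17 years → 30 November 2011.
(b) filing + 23 years → 17 December 2011.
Later of the two: 17 December 2011.

2011-12-17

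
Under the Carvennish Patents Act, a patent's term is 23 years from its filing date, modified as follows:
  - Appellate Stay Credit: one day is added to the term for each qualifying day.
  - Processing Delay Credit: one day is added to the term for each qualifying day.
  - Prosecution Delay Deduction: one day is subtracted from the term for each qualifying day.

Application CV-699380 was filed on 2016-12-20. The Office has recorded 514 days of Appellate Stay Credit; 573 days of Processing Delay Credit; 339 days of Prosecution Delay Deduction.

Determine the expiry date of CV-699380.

2042-01-06

Base term: filing date + 23 years → 20 December 2039.
Appellate Stay Credit: +514 days → 17 May 2041.
Processing Delay Credit: +573 days → 11 December 2042.
Prosecution Delay Deduction: −339 days → 6 January 2042.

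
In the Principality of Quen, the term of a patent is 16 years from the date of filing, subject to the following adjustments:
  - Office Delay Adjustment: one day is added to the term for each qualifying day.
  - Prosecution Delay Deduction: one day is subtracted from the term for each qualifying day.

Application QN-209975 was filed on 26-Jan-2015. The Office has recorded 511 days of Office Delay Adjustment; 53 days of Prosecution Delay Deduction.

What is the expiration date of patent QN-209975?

Base term: filing date + 16 years → 26 January 2031.
Office Delay Adjustment: +511 days → 20 June 2032.
Prosecution Delay Deduction: −53 days → 28 April 2032.

April 28, 2032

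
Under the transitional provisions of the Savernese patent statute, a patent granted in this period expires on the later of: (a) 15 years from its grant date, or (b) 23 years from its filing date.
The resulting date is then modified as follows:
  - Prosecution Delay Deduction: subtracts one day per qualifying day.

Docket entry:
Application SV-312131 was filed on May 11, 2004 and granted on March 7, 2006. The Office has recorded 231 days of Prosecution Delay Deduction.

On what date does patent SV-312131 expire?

September 22, 2026

(a) grant + 15 years → 7 March 2021.
(b) filing + 23 years → 11 May 2027.
Later of the two: 11 May 2027.
Prosecution Delay Deduction: −231 days → 22 September 2026.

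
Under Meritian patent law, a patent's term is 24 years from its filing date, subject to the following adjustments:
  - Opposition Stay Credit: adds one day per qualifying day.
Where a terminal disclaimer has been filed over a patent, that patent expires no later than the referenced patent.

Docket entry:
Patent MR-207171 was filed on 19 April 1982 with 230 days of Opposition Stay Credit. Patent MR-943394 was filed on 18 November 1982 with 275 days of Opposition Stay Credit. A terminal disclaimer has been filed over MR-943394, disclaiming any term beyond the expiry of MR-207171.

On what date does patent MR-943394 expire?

December 5, 2006

Natural term of MR-943394:
  Base: filing + 24 years → 18 November 2006.
  Opposition Stay Credit: +275 days → 20 August 2007.
Expiry of referenced patent MR-207171:
  Base: filing + 24 years → 19 April 2006.
  Opposition Stay Credit: +230 days → 5 December 2006.
Terminal disclaimer: MR-943394 expires on the earlier of 20 August 2007 and 5 December 2006.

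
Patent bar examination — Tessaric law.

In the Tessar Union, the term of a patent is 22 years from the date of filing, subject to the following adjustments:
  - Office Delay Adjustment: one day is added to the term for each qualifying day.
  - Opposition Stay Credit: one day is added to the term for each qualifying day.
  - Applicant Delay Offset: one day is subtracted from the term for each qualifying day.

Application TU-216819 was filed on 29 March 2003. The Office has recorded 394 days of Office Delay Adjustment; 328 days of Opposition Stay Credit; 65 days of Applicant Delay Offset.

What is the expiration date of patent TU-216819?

Base term: filing date + 22 years → 29 March 2025.
Office Delay Adjustment: +394 days → 27 April 2026.
Opposition Stay Credit: +328 days → 21 March 2027.
Applicant Delay Offset: −65 days → 15 January 2027.

January 15, 2027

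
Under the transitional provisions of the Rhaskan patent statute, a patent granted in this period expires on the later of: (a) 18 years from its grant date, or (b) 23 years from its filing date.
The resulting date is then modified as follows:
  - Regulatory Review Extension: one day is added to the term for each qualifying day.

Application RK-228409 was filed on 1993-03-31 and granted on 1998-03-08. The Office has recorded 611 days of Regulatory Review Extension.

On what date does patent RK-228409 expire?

(a) grant + 18 years → 8 March 2016.
(b) filing + 23 years → 31 March 2016.
Later of the two: 31 March 2016.
Regulatory Review Extension: +611 days → 2 December 2017.

2017-12-02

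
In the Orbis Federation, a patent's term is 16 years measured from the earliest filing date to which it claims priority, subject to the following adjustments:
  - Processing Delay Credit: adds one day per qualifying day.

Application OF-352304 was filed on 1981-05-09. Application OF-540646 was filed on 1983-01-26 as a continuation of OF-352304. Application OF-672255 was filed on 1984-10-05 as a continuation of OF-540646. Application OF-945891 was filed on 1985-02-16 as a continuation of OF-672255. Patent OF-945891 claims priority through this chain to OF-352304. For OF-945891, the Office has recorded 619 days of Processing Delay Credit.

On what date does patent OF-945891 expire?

Earliest priority filing: 9 May 1981.
Base term: 9 May 1981 + 16 years → 9 May 1997.
Processing Delay Credit: +619 days → 18 January 1999.

1999-01-18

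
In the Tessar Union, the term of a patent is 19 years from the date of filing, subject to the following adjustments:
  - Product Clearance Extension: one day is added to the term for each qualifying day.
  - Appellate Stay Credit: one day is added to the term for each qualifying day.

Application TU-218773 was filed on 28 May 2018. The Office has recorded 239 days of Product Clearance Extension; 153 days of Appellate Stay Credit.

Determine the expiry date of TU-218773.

Base term: filing date + 19 years → 28 May 2037.
Product Clearance Extension: +239 days → 22 January 2038.
Appellate Stay Credit: +153 days → 24 June 2038.

2038-06-24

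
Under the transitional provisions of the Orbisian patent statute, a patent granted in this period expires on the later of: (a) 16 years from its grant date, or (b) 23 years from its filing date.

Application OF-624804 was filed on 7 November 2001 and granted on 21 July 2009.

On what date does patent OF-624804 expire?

2025-07-21

(a) grant + 16 years → 21 July 2025.
(b) filing + 23 years → 7 November 2024.
Later of the two: 21 July 2025.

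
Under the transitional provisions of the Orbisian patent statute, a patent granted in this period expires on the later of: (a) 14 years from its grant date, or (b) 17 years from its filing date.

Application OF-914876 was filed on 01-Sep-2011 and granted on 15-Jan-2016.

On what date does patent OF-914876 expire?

(a) grant + 14 years → 15 January 2030.
(b) filing + 17 years → 1 September 2028.
Later of the two: 15 January 2030.

2030-01-15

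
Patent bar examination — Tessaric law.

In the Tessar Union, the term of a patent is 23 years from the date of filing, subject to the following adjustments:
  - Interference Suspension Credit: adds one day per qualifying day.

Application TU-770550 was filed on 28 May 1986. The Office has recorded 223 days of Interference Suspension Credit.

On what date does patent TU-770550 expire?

Base term: filing date + 23 years → 28 May 2009.
Interference Suspension Credit: +223 days → 6 January 2010.

January 6, 2010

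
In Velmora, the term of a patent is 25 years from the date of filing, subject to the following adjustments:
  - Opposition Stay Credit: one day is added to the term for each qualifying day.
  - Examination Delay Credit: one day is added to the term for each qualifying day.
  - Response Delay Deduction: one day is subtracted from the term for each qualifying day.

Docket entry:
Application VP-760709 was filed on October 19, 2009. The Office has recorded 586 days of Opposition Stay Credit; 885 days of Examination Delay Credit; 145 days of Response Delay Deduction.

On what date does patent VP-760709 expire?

Base term: filing date + 25 years → 19 October 2034.
Opposition Stay Credit: +586 days → 27 May 2036.
Examination Delay Credit: +885 days → 29 October 2038.
Response Delay Deduction: −145 days → 6 June 2038.

2038-06-06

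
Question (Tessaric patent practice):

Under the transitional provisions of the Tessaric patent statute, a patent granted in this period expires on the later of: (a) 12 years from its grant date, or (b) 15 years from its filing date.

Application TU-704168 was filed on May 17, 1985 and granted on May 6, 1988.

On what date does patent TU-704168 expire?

2000-05-17

(a) grant + 12 years → 6 May 2000.
(b) filing + 15 years → 17 May 2000.
Later of the two: 17 May 2000.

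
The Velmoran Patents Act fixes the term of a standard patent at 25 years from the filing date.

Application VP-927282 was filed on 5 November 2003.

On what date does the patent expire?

Filing date + 25 years → 5 November 2028.

2028-11-05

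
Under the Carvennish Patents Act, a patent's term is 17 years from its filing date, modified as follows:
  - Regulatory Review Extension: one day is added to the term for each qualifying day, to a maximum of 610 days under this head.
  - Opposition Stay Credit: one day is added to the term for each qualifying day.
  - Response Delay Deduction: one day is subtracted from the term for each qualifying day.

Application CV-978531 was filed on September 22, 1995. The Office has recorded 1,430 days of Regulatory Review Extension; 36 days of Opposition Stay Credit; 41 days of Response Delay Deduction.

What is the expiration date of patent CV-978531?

May 20, 2014

Base term: filing date + 17 years → 22 September 2012.
Regulatory Review Extension: 1430 days claimed exceeds the 610-day cap, so +610 days → 25 May 2014.
Opposition Stay Credit: +36 days → 30 June 2014.
Response Delay Deduction: −41 days → 20 May 2014.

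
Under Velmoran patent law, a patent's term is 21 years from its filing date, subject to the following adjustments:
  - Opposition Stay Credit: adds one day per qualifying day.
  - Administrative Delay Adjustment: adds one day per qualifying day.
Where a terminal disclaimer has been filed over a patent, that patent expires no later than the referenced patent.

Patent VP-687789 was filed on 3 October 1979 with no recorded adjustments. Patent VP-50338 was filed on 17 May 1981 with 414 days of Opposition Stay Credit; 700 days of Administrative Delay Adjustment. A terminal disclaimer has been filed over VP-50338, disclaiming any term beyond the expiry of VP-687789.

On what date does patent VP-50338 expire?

2000-10-03

Natural term of VP-50338:
  Base: filing + 21 years → 17 May 2002.
  Opposition Stay Credit: +414 days → 5 July 2003.
  Administrative Delay Adjustment: +700 days → 4 June 2005.
Expiry of referenced patent VP-687789:
  Base: filing + 21 years → 3 October 2000.
Terminal disclaimer: VP-50338 expires on the earlier of 4 June 2005 and 3 October 2000.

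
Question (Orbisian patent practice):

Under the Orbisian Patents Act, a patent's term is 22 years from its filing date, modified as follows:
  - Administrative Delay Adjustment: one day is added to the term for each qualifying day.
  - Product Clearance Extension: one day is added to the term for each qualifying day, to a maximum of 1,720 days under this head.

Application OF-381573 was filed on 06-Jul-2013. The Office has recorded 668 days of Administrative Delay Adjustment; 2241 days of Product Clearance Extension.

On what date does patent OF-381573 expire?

January 18, 2042

Base term: filing date + 22 years → 6 July 2035.
Administrative Delay Adjustment: +668 days → 4 May 2037.
Product Clearance Extension: 2241 days claimed exceeds the 1720-day cap, so +1720 days → 18 January 2042.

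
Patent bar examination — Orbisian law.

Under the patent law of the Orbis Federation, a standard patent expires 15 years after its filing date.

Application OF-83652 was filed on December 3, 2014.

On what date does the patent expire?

December 3, 2029

Filing date + 15 years → 3 December 2029.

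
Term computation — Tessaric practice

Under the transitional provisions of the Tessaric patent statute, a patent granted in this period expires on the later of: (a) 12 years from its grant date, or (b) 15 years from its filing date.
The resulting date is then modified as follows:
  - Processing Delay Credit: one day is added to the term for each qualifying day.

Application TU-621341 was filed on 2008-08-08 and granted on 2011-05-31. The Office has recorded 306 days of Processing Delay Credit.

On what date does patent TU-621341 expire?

(a) grant + 12 years → 31 May 2023.
(b) filing + 15 years → 8 August 2023.
Later of the two: 8 August 2023.
Processing Delay Credit: +306 days → 9 June 2024.

June 9, 2024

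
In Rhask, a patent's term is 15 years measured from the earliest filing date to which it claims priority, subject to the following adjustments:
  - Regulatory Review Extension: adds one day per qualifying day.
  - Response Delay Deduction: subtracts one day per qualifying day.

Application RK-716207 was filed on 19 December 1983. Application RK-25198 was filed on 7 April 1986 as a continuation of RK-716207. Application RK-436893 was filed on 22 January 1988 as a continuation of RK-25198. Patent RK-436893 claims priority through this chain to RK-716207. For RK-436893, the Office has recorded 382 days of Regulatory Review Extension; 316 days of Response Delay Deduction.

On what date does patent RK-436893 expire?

February 23, 1999

Earliest priority filing: 19 December 1983.
Base term: 19 December 1983 + 15 years → 19 December 1998.
Regulatory Review Extension: +382 days → 5 January 2000.
Response Delay Deduction: −316 days → 23 February 1999.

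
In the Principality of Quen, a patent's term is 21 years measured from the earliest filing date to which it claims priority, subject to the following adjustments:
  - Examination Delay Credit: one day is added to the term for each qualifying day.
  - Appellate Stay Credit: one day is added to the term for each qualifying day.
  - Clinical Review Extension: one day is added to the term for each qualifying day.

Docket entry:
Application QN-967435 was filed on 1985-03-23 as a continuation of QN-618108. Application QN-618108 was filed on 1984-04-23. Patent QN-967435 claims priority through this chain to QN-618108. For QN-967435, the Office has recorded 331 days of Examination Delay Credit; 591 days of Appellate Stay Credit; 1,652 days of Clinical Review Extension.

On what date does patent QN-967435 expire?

Earliest priority filing: 23 April 1984.
Base term: 23 April 1984 + 21 years → 23 April 2005.
Examination Delay Credit: +331 days → 20 March 2006.
Appellate Stay Credit: +591 days → 1 November 2007.
Clinical Review Extension: +1652 days → 10 May 2012.

May 10, 2012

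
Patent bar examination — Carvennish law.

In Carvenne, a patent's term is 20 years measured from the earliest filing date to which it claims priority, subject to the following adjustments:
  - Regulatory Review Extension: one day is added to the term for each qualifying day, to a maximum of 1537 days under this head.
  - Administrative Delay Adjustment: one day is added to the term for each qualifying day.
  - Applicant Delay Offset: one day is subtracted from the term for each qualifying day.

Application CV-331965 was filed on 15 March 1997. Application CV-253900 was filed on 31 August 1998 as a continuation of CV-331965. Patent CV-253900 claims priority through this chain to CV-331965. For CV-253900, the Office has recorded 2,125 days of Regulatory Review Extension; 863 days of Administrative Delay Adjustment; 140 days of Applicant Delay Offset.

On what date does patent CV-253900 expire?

Earliest priority filing: 15 March 1997.
Base term: 15 March 1997 + 20 years → 15 March 2017.
Regulatory Review Extension: 2125 days claimed exceeds the 1537-day cap, so +1537 days → 30 May 2021.
Administrative Delay Adjustment: +863 days → 10 October 2023.
Applicant Delay Offset: −140 days → 23 May 2023.

2023-05-23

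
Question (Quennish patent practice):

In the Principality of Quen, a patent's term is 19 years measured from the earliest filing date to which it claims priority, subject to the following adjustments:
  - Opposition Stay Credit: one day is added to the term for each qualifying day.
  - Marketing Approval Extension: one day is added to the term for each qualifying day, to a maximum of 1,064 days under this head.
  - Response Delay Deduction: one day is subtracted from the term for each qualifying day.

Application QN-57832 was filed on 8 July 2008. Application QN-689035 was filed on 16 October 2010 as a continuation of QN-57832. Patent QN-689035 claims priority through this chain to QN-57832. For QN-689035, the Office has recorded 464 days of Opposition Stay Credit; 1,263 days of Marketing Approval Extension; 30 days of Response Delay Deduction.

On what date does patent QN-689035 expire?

August 14, 2031

Earliest priority filing: 8 July 2008.
Base term: 8 July 2008 + 19 years → 8 July 2027.
Opposition Stay Credit: +464 days → 14 October 2028.
Marketing Approval Extension: 1263 days claimed exceeds the 1064-day cap, so +1064 days → 13 September 2031.
Response Delay Deduction: −30 days → 14 August 2031.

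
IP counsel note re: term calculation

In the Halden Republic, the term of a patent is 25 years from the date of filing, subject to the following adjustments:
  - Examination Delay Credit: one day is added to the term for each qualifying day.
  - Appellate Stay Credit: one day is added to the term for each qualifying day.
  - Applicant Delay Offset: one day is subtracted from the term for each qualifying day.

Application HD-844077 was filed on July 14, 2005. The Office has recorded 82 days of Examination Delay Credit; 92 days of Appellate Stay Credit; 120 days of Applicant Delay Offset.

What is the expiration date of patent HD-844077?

Base term: filing date + 25 years → 14 July 2030.
Examination Delay Credit: +82 days → 4 October 2030.
Appellate Stay Credit: +92 days → 4 January 2031.
Applicant Delay Offset: −120 days → 6 September 2030.

September 6, 2030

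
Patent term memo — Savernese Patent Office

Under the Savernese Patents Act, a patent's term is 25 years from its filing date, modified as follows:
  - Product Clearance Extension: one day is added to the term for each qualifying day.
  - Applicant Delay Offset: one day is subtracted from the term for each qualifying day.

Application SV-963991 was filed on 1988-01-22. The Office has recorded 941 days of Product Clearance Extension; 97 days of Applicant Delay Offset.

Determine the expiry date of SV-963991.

Base term: filing date + 25 years → 22 January 2013.
Product Clearance Extension: +941 days → 21 August 2015.
Applicant Delay Offset: −97 days → 16 May 2015.

May 16, 2015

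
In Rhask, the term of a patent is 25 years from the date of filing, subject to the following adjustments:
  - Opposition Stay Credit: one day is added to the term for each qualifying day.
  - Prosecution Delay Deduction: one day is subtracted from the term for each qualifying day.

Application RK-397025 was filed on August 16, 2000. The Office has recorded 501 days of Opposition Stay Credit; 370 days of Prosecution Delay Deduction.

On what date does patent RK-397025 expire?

2025-12-25

Base term: filing date + 25 years → 16 August 2025.
Opposition Stay Credit: +501 days → 30 December 2026.
Prosecution Delay Deduction: −370 days → 25 December 2025.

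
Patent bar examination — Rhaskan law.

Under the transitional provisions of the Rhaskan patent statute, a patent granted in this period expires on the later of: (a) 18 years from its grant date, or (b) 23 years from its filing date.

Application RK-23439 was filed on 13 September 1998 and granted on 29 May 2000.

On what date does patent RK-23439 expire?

September 13, 2021

(a) grant + 18 years → 29 May 2018.
(b) filing + 23 years → 13 September 2021.
Later of the two: 13 September 2021.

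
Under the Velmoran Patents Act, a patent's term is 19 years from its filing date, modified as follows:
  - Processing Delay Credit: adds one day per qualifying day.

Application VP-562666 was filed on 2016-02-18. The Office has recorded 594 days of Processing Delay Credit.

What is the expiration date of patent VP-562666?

October 4, 2036

Base term: filing date + 19 years → 18 February 2035.
Processing Delay Credit: +594 days → 4 October 2036.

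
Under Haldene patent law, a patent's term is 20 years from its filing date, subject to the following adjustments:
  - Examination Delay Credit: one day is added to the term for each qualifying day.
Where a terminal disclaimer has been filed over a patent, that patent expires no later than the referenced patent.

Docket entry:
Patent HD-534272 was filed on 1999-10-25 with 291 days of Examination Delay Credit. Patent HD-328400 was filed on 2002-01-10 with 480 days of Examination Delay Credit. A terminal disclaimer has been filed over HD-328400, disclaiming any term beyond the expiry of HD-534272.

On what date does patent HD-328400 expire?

Natural term of HD-328400:
  Base: filing + 20 years → 10 January 2022.
  Examination Delay Credit: +480 days → 5 May 2023.
Expiry of referenced patent HD-534272:
  Base: filing + 20 years → 25 October 2019.
  Examination Delay Credit: +291 days → 11 August 2020.
Terminal disclaimer: HD-328400 expires on the earlier of 5 May 2023 and 11 August 2020.

August 11, 2020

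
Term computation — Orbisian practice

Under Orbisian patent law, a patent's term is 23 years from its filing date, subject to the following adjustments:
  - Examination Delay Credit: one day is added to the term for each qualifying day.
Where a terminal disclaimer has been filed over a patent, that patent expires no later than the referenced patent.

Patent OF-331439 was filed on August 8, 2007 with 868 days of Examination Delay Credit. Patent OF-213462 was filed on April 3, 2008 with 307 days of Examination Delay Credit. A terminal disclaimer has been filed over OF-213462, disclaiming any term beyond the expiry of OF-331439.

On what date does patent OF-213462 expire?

February 4, 2032

Natural term of OF-213462:
  Base: filing + 23 years → 3 April 2031.
  Examination Delay Credit: +307 days → 4 February 2032.
Expiry of referenced patent OF-331439:
  Base: filing + 23 years → 8 August 2030.
  Examination Delay Credit: +868 days → 23 December 2032.
Terminal disclaimer: OF-213462 expires on the earlier of 4 February 2032 and 23 December 2032.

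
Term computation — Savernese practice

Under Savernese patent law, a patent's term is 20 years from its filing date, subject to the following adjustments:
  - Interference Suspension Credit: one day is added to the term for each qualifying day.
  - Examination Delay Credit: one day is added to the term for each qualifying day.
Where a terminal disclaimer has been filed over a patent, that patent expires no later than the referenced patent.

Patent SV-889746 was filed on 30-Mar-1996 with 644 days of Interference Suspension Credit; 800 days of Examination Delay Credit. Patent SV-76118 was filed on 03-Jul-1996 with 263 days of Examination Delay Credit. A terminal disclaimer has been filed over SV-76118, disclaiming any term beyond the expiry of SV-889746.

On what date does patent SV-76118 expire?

Natural term of SV-76118:
  Base: filing + 20 years → 3 July 2016.
  Examination Delay Credit: +263 days → 23 March 2017.
Expiry of referenced patent SV-889746:
  Base: filing + 20 years → 30 March 2016.
  Interference Suspension Credit: +644 days → 3 January 2018.
  Examination Delay Credit: +800 days → 13 March 2020.
Terminal disclaimer: SV-76118 expires on the earlier of 23 March 2017 and 13 March 2020.

March 23, 2017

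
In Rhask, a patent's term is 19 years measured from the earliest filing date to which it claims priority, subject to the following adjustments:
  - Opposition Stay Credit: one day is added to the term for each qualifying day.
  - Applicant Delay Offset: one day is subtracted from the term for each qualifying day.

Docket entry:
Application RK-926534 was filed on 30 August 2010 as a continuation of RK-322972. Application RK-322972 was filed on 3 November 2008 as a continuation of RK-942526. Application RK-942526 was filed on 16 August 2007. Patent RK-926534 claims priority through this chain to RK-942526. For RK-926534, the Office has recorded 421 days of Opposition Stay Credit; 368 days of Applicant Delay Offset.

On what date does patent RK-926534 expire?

October 8, 2026

Earliest priority filing: 16 August 2007.
Base term: 16 August 2007 + 19 years → 16 August 2026.
Opposition Stay Credit: +421 days → 11 October 2027.
Applicant Delay Offset: −368 days → 8 October 2026.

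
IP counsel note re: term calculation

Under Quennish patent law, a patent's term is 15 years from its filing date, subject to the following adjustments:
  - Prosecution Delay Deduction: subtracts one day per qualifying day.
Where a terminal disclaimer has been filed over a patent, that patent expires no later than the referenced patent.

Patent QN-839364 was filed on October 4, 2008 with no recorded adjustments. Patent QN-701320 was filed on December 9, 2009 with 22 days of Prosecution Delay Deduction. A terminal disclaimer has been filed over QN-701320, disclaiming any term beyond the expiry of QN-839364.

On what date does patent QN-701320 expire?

Natural term of QN-701320:
  Base: filing + 15 years → 9 December 2024.
  Prosecution Delay Deduction: −22 days → 17 November 2024.
Expiry of referenced patent QN-839364:
  Base: filing + 15 years → 4 October 2023.
Terminal disclaimer: QN-701320 expires on the earlier of 17 November 2024 and 4 October 2023.

October 4, 2023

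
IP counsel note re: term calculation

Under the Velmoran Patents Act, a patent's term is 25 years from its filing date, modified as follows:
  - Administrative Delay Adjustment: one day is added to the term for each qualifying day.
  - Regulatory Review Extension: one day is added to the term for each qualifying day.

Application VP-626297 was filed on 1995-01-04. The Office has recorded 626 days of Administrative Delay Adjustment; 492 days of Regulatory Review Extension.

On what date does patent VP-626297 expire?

Base term: filing date + 25 years → 4 January 2020.
Administrative Delay Adjustment: +626 days → 21 September 2021.
Regulatory Review Extension: +492 days → 26 January 2023.

January 26, 2023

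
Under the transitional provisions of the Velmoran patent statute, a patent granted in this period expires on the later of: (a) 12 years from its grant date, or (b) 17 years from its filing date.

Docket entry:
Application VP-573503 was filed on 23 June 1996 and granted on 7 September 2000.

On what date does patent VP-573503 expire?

(a) grant + 12 years → 7 September 2012.
(b) filing + 17 years → 23 June 2013.
Later of the two: 23 June 2013.

2013-06-23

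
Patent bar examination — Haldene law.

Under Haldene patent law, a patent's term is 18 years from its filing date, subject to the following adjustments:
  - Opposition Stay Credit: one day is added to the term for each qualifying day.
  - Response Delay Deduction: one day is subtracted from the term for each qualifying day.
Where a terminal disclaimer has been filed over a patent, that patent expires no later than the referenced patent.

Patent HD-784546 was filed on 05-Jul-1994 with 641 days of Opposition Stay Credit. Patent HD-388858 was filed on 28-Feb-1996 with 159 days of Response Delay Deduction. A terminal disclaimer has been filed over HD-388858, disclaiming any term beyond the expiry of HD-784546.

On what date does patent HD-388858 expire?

Natural term of HD-388858:
  Base: filing + 18 years → 28 February 2014.
  Response Delay Deduction: −159 days → 22 September 2013.
Expiry of referenced patent HD-784546:
  Base: filing + 18 years → 5 July 2012.
  Opposition Stay Credit: +641 days → 7 April 2014.
Terminal disclaimer: HD-388858 expires on the earlier of 22 September 2013 and 7 April 2014.

September 22, 2013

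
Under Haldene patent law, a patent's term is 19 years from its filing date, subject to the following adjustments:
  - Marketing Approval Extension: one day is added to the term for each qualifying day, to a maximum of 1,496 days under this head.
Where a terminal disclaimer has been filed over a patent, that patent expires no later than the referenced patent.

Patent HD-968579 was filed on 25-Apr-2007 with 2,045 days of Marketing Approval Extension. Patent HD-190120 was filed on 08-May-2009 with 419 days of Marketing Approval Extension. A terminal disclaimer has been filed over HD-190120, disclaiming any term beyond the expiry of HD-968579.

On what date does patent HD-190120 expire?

2029-07-01

Natural term of HD-190120:
  Base: filing + 19 years → 8 May 2028.
  Marketing Approval Extension: 419 days (within the 1496-day cap) → +419 days → 1 July 2029.
Expiry of referenced patent HD-968579:
  Base: filing + 19 years → 25 April 2026.
  Marketing Approval Extension: 2045 days claimed exceeds the 1496-day cap, so +1496 days → 30 May 2030.
Terminal disclaimer: HD-190120 expires on the earlier of 1 July 2029 and 30 May 2030.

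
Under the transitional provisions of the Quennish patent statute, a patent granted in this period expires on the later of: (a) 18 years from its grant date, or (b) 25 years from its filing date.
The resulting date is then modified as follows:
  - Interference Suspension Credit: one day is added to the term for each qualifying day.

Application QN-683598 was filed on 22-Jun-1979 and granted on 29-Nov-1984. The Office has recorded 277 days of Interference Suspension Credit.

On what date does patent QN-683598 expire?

March 26, 2005

(a) grant + 18 years → 29 November 2002.
(b) filing + 25 years → 22 June 2004.
Later of the two: 22 June 2004.
Interference Suspension Credit: +277 days → 26 March 2005.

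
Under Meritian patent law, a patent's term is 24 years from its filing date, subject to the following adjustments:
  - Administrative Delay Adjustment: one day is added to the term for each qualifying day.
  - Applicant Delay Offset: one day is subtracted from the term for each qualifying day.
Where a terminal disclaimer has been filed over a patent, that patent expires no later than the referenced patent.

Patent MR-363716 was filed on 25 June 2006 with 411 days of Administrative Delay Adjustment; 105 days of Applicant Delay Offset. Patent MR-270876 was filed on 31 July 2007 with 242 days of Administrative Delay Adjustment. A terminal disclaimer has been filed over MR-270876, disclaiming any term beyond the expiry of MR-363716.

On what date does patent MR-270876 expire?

Natural term of MR-270876:
  Base: filing + 24 years → 31 July 2031.
  Administrative Delay Adjustment: +242 days → 29 March 2032.
Expiry of referenced patent MR-363716:
  Base: filing + 24 years → 25 June 2030.
  Administrative Delay Adjustment: +411 days → 10 August 2031.
  Applicant Delay Offset: −105 days → 27 April 2031.
Terminal disclaimer: MR-270876 expires on the earlier of 29 March 2032 and 27 April 2031.

April 27, 2031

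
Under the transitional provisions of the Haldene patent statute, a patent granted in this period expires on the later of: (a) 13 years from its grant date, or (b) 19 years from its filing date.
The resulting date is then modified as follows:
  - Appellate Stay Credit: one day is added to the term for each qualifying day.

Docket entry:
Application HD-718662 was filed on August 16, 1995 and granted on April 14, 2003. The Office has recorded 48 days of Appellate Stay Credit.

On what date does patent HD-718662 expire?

(a) grant + 13 years → 14 April 2016.
(b) filing + 19 years → 16 August 2014.
Later of the two: 14 April 2016.
Appellate Stay Credit: +48 days → 1 June 2016.

June 1, 2016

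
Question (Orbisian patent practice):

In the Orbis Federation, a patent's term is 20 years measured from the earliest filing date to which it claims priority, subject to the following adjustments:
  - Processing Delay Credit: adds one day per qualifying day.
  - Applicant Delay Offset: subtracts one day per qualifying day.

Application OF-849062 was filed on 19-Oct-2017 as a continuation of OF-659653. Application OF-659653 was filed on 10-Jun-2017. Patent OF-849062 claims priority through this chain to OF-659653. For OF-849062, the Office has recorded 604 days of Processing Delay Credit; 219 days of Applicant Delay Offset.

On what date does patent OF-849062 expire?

Earliest priority filing: 10 June 2017.
Base term: 10 June 2017 + 20 years → 10 June 2037.
Processing Delay Credit: +604 days → 4 February 2039.
Applicant Delay Offset: −219 days → 30 June 2038.

2038-06-30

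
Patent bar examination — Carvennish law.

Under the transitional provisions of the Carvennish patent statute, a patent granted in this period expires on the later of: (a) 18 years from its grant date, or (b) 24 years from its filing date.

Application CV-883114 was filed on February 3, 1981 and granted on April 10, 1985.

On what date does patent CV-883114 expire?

(a) grant + 18 years → 10 April 2003.
(b) filing + 24 years → 3 February 2005.
Later of the two: 3 February 2005.

2005-02-03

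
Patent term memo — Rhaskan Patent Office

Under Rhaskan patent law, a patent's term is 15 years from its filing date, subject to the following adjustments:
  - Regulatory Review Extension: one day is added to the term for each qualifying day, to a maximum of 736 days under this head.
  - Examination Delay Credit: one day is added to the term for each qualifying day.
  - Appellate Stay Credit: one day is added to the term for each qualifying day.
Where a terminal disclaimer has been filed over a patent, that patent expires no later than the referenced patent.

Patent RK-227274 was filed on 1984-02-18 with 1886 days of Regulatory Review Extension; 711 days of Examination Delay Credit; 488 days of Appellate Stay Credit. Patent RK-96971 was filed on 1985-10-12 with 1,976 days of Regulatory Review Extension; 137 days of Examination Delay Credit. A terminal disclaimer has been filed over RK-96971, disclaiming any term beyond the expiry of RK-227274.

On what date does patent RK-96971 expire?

2003-03-04

Natural term of RK-96971:
  Base: filing + 15 years → 12 October 2000.
  Regulatory Review Extension: 1976 days claimed exceeds the 736-day cap, so +736 days → 18 October 2002.
  Examination Delay Credit: +137 days → 4 March 2003.
Expiry of referenced patent RK-227274:
  Base: filing + 15 years → 18 February 1999.
  Regulatory Review Extension: 1886 days claimed exceeds the 736-day cap, so +736 days → 23 February 2001.
  Examination Delay Credit: +711 days → 4 February 2003.
  Appellate Stay Credit: +488 days → 6 June 2004.
Terminal disclaimer: RK-96971 expires on the earlier of 4 March 2003 and 6 June 2004.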